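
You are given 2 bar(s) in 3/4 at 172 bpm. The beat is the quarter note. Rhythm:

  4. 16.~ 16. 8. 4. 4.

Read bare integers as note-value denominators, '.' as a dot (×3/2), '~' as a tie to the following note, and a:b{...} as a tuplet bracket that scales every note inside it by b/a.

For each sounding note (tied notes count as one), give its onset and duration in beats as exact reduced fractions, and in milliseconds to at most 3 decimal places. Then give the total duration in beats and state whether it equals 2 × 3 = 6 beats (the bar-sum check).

1) 0.0ms=0b +523.256ms=3/2b
2) 523.256ms=3/2b +261.628ms=3/4b
3) 784.884ms=9/4b +261.628ms=3/4b
4) 1046.512ms=3b +523.256ms=3/2b
5) 1569.767ms=9/2b +523.256ms=3/2b
Σ=6b of 6 (172bpm 3/4) — PASS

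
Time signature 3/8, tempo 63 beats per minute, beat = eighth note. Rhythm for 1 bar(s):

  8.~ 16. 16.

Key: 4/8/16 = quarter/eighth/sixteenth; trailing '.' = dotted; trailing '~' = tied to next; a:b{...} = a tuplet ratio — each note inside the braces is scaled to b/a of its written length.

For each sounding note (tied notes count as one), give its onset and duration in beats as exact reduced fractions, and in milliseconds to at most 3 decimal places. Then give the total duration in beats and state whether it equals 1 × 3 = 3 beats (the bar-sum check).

1) 0.0ms=0b +2142.857ms=9/4b
2) 2142.857ms=9/4b +714.286ms=3/4b
Σ=3b of 3 (63bpm 3/8) — PASS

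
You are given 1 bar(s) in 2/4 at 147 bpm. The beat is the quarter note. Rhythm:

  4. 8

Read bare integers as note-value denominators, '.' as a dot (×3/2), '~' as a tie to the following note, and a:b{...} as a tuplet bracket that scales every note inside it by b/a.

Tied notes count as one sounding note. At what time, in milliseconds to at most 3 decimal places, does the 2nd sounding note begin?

note 2 onset = 3/2b = 612.245ms

1. 0.0ms @ 0 + 612.245ms (3/2)
2. 612.245ms @ 3/2 + 204.082ms (1/2)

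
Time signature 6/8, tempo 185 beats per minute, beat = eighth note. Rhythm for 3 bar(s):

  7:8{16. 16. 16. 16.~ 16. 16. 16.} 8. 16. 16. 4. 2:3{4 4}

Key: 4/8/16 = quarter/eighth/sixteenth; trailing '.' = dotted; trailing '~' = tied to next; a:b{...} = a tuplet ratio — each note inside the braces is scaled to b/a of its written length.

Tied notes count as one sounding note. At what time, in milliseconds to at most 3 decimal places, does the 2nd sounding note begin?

note 2 onset = 6/7b = 277.992ms

1. 0.0ms @ 0 + 277.992ms (6/7)
2. 277.992ms @ 6/7 + 277.992ms (6/7)
3. 555.985ms @ 12/7 + 277.992ms (6/7)
4. 833.977ms @ 18/7 + 555.985ms (12/7)
5. 1389.961ms @ 30/7 + 277.992ms (6/7)
6. 1667.954ms @ 36/7 + 277.992ms (6/7)
7. 1945.946ms @ 6 + 486.486ms (3/2)
8. 2432.432ms @ 15/2 + 243.243ms (3/4)
9. 2675.676ms @ 33/4 + 243.243ms (3/4)
10. 2918.919ms @ 9 + 972.973ms (3)
11. 3891.892ms @ 12 + 972.973ms (3)
12. 4864.865ms @ 15 + 972.973ms (3)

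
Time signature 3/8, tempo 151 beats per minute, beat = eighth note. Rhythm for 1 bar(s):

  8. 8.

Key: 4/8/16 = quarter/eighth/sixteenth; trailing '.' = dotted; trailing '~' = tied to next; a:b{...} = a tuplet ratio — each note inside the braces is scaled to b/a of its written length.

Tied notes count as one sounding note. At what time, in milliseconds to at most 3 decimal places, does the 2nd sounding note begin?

note 2 onset = 3/2b = 596.026ms

1. 0.0ms @ 0 + 596.026ms (3/2)
2. 596.026ms @ 3/2 + 596.026ms (3/2)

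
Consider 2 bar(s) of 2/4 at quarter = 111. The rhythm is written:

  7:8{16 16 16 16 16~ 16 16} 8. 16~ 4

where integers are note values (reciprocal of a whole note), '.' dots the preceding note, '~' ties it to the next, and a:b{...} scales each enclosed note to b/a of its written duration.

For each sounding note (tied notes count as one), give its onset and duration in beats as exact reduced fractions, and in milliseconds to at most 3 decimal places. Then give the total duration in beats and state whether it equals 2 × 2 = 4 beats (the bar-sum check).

1) 0.0ms=0b +154.44ms=2/7b
2) 154.44ms=2/7b +154.44ms=2/7b
3) 308.88ms=4/7b +154.44ms=2/7b
4) 463.32ms=6/7b +154.44ms=2/7b
5) 617.761ms=8/7b +308.88ms=4/7b
6) 926.641ms=12/7b +154.44ms=2/7b
7) 1081.081ms=2b +405.405ms=3/4b
8) 1486.486ms=11/4b +675.676ms=5/4b
Σ=4b of 4 (111bpm 2/4) — PASS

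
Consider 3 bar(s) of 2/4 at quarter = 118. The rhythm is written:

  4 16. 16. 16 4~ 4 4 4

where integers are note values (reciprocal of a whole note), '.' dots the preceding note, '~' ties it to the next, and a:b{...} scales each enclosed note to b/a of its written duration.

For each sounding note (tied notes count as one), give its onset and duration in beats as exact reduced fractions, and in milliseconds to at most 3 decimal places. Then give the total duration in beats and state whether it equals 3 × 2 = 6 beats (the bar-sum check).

1) 0.0ms=0b +508.475ms=1b
2) 508.475ms=1b +190.678ms=3/8b
3) 699.153ms=11/8b +190.678ms=3/8b
4) 889.831ms=7/4b +127.119ms=1/4b
5) 1016.949ms=2b +1016.949ms=2b
6) 2033.898ms=4b +508.475ms=1b
7) 2542.373ms=5b +508.475ms=1b
Σ=6b of 6 (118bpm 2/4) — PASS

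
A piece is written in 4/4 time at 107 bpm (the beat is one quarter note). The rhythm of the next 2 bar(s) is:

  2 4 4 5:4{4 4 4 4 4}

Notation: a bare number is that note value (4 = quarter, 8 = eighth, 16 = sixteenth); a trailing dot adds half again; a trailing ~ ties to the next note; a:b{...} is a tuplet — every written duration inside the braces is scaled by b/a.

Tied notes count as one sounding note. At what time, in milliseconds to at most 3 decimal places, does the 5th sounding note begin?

1. 0.0ms @ 0 + 1121.495ms (2)
2. 1121.495ms @ 2 + 560.748ms (1)
3. 1682.243ms @ 3 + 560.748ms (1)
4. 2242.991ms @ 4 + 448.598ms (4/5)
5. 2691.589ms @ 24/5 + 448.598ms (4/5)
6. 3140.187ms @ 28/5 + 448.598ms (4/5)
7. 3588.785ms @ 32/5 + 448.598ms (4/5)
8. 4037.383ms @ 36/5 + 448.598ms (4/5)

note 5 onset = 24/5b = 2691.589ms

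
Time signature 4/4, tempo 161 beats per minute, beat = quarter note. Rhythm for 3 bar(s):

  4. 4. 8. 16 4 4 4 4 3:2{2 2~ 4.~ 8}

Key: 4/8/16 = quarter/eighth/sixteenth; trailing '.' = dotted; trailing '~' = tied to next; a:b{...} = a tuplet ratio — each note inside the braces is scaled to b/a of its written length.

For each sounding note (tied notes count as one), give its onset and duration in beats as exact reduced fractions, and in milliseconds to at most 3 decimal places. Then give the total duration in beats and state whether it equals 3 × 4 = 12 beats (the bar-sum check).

1) 0.0ms=0b +559.006ms=3/2b
2) 559.006ms=3/2b +559.006ms=3/2b
3) 1118.012ms=3b +279.503ms=3/4b
4) 1397.516ms=15/4b +93.168ms=1/4b
5) 1490.683ms=4b +372.671ms=1b
6) 1863.354ms=5b +372.671ms=1b
7) 2236.025ms=6b +372.671ms=1b
8) 2608.696ms=7b +372.671ms=1b
9) 2981.366ms=8b +496.894ms=4/3b
10) 3478.261ms=28/3b +993.789ms=8/3b
Σ=12b of 12 (161bpm 4/4) — PASS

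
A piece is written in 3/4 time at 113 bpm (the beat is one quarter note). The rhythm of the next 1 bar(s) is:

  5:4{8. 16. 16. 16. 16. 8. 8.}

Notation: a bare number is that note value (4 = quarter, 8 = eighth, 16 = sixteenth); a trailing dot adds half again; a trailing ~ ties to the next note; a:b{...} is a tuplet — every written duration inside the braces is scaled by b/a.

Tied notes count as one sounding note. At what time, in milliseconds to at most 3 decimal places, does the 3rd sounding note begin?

note 3 onset = 9/10b = 477.876ms

1. 0.0ms @ 0 + 318.584ms (3/5)
2. 318.584ms @ 3/5 + 159.292ms (3/10)
3. 477.876ms @ 9/10 + 159.292ms (3/10)
4. 637.168ms @ 6/5 + 159.292ms (3/10)
5. 796.46ms @ 3/2 + 159.292ms (3/10)
6. 955.752ms @ 9/5 + 318.584ms (3/5)
7. 1274.336ms @ 12/5 + 318.584ms (3/5)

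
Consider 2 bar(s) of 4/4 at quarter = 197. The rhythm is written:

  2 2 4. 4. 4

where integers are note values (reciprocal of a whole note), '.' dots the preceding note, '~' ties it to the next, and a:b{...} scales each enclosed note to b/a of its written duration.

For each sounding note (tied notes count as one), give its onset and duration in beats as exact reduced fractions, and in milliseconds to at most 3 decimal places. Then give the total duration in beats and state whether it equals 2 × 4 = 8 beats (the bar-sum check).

1) 0.0ms=0b +609.137ms=2b
2) 609.137ms=2b +609.137ms=2b
3) 1218.274ms=4b +456.853ms=3/2b
4) 1675.127ms=11/2b +456.853ms=3/2b
5) 2131.98ms=7b +304.569ms=1b
Σ=8b of 8 (197bpm 4/4) — PASS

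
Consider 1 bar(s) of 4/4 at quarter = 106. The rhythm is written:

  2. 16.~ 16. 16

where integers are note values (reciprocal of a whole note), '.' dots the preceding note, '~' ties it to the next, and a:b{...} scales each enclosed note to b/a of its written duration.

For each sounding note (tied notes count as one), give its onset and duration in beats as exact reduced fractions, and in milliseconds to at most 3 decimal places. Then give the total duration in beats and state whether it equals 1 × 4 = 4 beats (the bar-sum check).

1) 0.0ms=0b +1698.113ms=3b
2) 1698.113ms=3b +424.528ms=3/4b
3) 2122.642ms=15/4b +141.509ms=1/4b
Σ=4b of 4 (106bpm 4/4) — PASS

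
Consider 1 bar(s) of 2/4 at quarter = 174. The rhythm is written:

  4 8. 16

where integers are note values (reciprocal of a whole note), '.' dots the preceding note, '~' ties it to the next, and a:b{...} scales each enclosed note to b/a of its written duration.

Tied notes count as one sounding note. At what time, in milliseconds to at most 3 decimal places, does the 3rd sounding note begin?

1. 0.0ms @ 0 + 344.828ms (1)
2. 344.828ms @ 1 + 258.621ms (3/4)
3. 603.448ms @ 7/4 + 86.207ms (1/4)

note 3 onset = 7/4b = 603.448ms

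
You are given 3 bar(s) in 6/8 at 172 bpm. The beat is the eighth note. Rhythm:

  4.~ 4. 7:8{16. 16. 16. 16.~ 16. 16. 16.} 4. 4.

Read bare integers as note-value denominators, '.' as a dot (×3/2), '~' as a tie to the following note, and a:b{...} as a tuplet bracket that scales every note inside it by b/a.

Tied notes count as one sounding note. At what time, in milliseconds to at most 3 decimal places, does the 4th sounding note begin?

note 4 onset = 54/7b = 2691.03ms

1. 0.0ms @ 0 + 2093.023ms (6)
2. 2093.023ms @ 6 + 299.003ms (6/7)
3. 2392.027ms @ 48/7 + 299.003ms (6/7)
4. 2691.03ms @ 54/7 + 299.003ms (6/7)
5. 2990.033ms @ 60/7 + 598.007ms (12/7)
6. 3588.04ms @ 72/7 + 299.003ms (6/7)
7. 3887.043ms @ 78/7 + 299.003ms (6/7)
8. 4186.047ms @ 12 + 1046.512ms (3)
9. 5232.558ms @ 15 + 1046.512ms (3)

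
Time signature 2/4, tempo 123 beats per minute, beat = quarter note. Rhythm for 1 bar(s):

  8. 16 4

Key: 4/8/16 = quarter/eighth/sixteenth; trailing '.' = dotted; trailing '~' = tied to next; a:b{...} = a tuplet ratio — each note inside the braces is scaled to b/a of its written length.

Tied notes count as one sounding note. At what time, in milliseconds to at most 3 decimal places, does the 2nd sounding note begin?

1. 0.0ms @ 0 + 365.854ms (3/4)
2. 365.854ms @ 3/4 + 121.951ms (1/4)
3. 487.805ms @ 1 + 487.805ms (1)

note 2 onset = 3/4b = 365.854ms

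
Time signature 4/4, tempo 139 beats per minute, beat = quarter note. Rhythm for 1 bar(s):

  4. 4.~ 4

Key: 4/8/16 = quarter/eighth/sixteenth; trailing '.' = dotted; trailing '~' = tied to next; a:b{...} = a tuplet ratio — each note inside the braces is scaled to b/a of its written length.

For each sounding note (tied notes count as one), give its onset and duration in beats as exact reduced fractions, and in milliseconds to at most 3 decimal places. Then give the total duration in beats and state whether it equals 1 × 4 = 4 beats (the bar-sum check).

1) 0.0ms=0b +647.482ms=3/2b
2) 647.482ms=3/2b +1079.137ms=5/2b
Σ=4b of 4 (139bpm 4/4) — PASS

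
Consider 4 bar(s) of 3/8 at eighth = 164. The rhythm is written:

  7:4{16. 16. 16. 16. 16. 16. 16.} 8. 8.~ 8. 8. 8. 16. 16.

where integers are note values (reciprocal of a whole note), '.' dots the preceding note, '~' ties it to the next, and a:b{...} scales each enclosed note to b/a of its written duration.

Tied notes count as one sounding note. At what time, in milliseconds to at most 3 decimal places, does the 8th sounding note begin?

note 8 onset = 3b = 1097.561ms

1. 0.0ms @ 0 + 156.794ms (3/7)
2. 156.794ms @ 3/7 + 156.794ms (3/7)
3. 313.589ms @ 6/7 + 156.794ms (3/7)
4. 470.383ms @ 9/7 + 156.794ms (3/7)
5. 627.178ms @ 12/7 + 156.794ms (3/7)
6. 783.972ms @ 15/7 + 156.794ms (3/7)
7. 940.767ms @ 18/7 + 156.794ms (3/7)
8. 1097.561ms @ 3 + 548.78ms (3/2)
9. 1646.341ms @ 9/2 + 1097.561ms (3)
10. 2743.902ms @ 15/2 + 548.78ms (3/2)
11. 3292.683ms @ 9 + 548.78ms (3/2)
12. 3841.463ms @ 21/2 + 274.39ms (3/4)
13. 4115.854ms @ 45/4 + 274.39ms (3/4)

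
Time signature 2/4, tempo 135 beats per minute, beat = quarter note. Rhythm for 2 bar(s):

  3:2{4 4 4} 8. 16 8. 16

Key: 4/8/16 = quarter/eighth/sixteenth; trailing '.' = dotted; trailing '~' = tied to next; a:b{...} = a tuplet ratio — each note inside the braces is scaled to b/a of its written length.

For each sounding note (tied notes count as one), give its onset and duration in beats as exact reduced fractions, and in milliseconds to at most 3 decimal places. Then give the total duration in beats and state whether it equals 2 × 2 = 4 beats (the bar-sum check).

1) 0.0ms=0b +296.296ms=2/3b
2) 296.296ms=2/3b +296.296ms=2/3b
3) 592.593ms=4/3b +296.296ms=2/3b
4) 888.889ms=2b +333.333ms=3/4b
5) 1222.222ms=11/4b +111.111ms=1/4b
6) 1333.333ms=3b +333.333ms=3/4b
7) 1666.667ms=15/4b +111.111ms=1/4b
Σ=4b of 4 (135bpm 2/4) — PASS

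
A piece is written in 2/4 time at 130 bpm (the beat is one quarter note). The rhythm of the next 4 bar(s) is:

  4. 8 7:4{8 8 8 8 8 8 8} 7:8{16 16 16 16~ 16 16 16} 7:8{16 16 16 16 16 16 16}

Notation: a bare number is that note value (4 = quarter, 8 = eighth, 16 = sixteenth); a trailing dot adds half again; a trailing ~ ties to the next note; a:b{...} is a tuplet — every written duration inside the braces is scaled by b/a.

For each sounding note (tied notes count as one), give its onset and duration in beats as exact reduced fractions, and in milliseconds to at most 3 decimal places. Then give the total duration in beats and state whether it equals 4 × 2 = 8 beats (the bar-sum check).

1) 0.0ms=0b +692.308ms=3/2b
2) 692.308ms=3/2b +230.769ms=1/2b
3) 923.077ms=2b +131.868ms=2/7b
4) 1054.945ms=16/7b +131.868ms=2/7b
5) 1186.813ms=18/7b +131.868ms=2/7b
6) 1318.681ms=20/7b +131.868ms=2/7b
7) 1450.549ms=22/7b +131.868ms=2/7b
8) 1582.418ms=24/7b +131.868ms=2/7b
9) 1714.286ms=26/7b +131.868ms=2/7b
10) 1846.154ms=4b +131.868ms=2/7b
11) 1978.022ms=30/7b +131.868ms=2/7b
12) 2109.89ms=32/7b +131.868ms=2/7b
13) 2241.758ms=34/7b +263.736ms=4/7b
14) 2505.495ms=38/7b +131.868ms=2/7b
15) 2637.363ms=40/7b +131.868ms=2/7b
16) 2769.231ms=6b +131.868ms=2/7b
17) 2901.099ms=44/7b +131.868ms=2/7b
18) 3032.967ms=46/7b +131.868ms=2/7b
19) 3164.835ms=48/7b +131.868ms=2/7b
20) 3296.703ms=50/7b +131.868ms=2/7b
21) 3428.571ms=52/7b +131.868ms=2/7b
22) 3560.44ms=54/7b +131.868ms=2/7b
Σ=8b of 8 (130bpm 2/4) — PASS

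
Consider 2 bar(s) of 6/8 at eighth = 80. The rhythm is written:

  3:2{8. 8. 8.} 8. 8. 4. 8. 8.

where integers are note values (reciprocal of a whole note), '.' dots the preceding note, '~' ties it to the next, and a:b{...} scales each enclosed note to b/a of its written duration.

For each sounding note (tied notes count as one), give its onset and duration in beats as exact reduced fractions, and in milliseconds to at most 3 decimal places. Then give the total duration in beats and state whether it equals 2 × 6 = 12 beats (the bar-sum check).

1) 0.0ms=0b +750.0ms=1b
2) 750.0ms=1b +750.0ms=1b
3) 1500.0ms=2b +750.0ms=1b
4) 2250.0ms=3b +1125.0ms=3/2b
5) 3375.0ms=9/2b +1125.0ms=3/2b
6) 4500.0ms=6b +2250.0ms=3b
7) 6750.0ms=9b +1125.0ms=3/2b
8) 7875.0ms=21/2b +1125.0ms=3/2b
Σ=12b of 12 (80bpm 6/8) — PASS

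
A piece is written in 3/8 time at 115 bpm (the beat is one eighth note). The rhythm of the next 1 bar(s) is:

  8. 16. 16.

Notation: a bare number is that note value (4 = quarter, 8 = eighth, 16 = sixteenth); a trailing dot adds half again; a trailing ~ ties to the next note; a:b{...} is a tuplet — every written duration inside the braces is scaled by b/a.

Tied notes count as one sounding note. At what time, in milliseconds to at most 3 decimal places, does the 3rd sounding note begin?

1. 0.0ms @ 0 + 782.609ms (3/2)
2. 782.609ms @ 3/2 + 391.304ms (3/4)
3. 1173.913ms @ 9/4 + 391.304ms (3/4)

note 3 onset = 9/4b = 1173.913ms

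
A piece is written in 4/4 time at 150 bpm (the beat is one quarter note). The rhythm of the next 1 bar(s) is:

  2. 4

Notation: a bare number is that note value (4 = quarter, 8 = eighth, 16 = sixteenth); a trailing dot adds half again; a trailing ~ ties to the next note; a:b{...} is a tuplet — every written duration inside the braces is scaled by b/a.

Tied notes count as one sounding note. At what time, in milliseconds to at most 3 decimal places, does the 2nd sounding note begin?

1. 0.0ms @ 0 + 1200.0ms (3)
2. 1200.0ms @ 3 + 400.0ms (1)

note 2 onset = 3b = 1200.0ms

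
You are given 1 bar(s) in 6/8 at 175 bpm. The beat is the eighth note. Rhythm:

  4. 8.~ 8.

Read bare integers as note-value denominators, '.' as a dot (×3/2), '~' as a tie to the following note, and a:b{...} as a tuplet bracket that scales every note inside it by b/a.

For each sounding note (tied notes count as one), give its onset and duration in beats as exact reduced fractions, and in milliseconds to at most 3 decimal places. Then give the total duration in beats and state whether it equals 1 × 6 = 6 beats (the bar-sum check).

1) 0.0ms=0b +1028.571ms=3b
2) 1028.571ms=3b +1028.571ms=3b
Σ=6b of 6 (175bpm 6/8) — PASS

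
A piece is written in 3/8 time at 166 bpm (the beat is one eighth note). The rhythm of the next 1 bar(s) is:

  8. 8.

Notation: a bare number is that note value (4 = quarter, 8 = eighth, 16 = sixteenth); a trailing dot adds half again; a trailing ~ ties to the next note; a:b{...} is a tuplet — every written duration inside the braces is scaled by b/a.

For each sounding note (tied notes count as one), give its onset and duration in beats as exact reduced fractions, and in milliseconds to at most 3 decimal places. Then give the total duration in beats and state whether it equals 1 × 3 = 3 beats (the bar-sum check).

1) 0.0ms=0b +542.169ms=3/2b
2) 542.169ms=3/2b +542.169ms=3/2b
Σ=3b of 3 (166bpm 3/8) — PASS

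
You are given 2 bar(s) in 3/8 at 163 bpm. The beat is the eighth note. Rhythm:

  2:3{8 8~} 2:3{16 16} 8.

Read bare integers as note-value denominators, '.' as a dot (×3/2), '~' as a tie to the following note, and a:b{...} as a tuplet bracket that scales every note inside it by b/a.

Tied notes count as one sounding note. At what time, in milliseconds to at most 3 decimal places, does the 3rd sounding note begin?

note 3 onset = 15/4b = 1380.368ms

1. 0.0ms @ 0 + 552.147ms (3/2)
2. 552.147ms @ 3/2 + 828.221ms (9/4)
3. 1380.368ms @ 15/4 + 276.074ms (3/4)
4. 1656.442ms @ 9/2 + 552.147ms (3/2)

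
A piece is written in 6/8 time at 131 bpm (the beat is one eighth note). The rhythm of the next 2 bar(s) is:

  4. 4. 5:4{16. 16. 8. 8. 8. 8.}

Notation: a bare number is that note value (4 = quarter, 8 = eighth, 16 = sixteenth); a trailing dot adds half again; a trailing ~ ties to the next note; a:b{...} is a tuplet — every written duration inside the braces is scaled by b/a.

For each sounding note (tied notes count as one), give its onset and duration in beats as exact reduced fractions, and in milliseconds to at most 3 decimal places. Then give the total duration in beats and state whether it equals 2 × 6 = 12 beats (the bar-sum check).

1) 0.0ms=0b +1374.046ms=3b
2) 1374.046ms=3b +1374.046ms=3b
3) 2748.092ms=6b +274.809ms=3/5b
4) 3022.901ms=33/5b +274.809ms=3/5b
5) 3297.71ms=36/5b +549.618ms=6/5b
6) 3847.328ms=42/5b +549.618ms=6/5b
7) 4396.947ms=48/5b +549.618ms=6/5b
8) 4946.565ms=54/5b +549.618ms=6/5b
Σ=12b of 12 (131bpm 6/8) — PASS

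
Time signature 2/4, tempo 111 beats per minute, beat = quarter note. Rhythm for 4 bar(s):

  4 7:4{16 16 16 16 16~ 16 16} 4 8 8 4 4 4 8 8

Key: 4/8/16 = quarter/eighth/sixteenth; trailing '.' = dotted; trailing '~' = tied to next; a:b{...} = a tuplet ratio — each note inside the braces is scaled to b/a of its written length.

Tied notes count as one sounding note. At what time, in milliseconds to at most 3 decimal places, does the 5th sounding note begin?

1. 0.0ms @ 0 + 540.541ms (1)
2. 540.541ms @ 1 + 77.22ms (1/7)
3. 617.761ms @ 8/7 + 77.22ms (1/7)
4. 694.981ms @ 9/7 + 77.22ms (1/7)
5. 772.201ms @ 10/7 + 77.22ms (1/7)
6. 849.421ms @ 11/7 + 154.44ms (2/7)
7. 1003.861ms @ 13/7 + 77.22ms (1/7)
8. 1081.081ms @ 2 + 540.541ms (1)
9. 1621.622ms @ 3 + 270.27ms (1/2)
10. 1891.892ms @ 7/2 + 270.27ms (1/2)
11. 2162.162ms @ 4 + 540.541ms (1)
12. 2702.703ms @ 5 + 540.541ms (1)
13. 3243.243ms @ 6 + 540.541ms (1)
14. 3783.784ms @ 7 + 270.27ms (1/2)
15. 4054.054ms @ 15/2 + 270.27ms (1/2)

note 5 onset = 10/7b = 772.201ms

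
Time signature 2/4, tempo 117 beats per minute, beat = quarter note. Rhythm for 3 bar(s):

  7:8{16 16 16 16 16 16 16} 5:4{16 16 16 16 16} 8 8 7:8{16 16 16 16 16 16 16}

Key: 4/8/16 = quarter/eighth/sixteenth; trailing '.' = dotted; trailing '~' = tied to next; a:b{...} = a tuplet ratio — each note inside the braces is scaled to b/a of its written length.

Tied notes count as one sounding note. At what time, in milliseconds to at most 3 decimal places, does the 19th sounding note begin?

1. 0.0ms @ 0 + 146.52ms (2/7)
2. 146.52ms @ 2/7 + 146.52ms (2/7)
3. 293.04ms @ 4/7 + 146.52ms (2/7)
4. 439.56ms @ 6/7 + 146.52ms (2/7)
5. 586.081ms @ 8/7 + 146.52ms (2/7)
6. 732.601ms @ 10/7 + 146.52ms (2/7)
7. 879.121ms @ 12/7 + 146.52ms (2/7)
8. 1025.641ms @ 2 + 102.564ms (1/5)
9. 1128.205ms @ 11/5 + 102.564ms (1/5)
10. 1230.769ms @ 12/5 + 102.564ms (1/5)
11. 1333.333ms @ 13/5 + 102.564ms (1/5)
12. 1435.897ms @ 14/5 + 102.564ms (1/5)
13. 1538.462ms @ 3 + 256.41ms (1/2)
14. 1794.872ms @ 7/2 + 256.41ms (1/2)
15. 2051.282ms @ 4 + 146.52ms (2/7)
16. 2197.802ms @ 30/7 + 146.52ms (2/7)
17. 2344.322ms @ 32/7 + 146.52ms (2/7)
18. 2490.842ms @ 34/7 + 146.52ms (2/7)
19. 2637.363ms @ 36/7 + 146.52ms (2/7)
20. 2783.883ms @ 38/7 + 146.52ms (2/7)
21. 2930.403ms @ 40/7 + 146.52ms (2/7)

note 19 onset = 36/7b = 2637.363ms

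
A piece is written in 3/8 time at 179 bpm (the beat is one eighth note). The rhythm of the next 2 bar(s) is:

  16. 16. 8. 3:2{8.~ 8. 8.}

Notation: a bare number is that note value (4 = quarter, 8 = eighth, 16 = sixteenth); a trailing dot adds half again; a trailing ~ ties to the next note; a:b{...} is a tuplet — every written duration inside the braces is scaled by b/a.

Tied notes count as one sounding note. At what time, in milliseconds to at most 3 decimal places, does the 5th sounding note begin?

1. 0.0ms @ 0 + 251.397ms (3/4)
2. 251.397ms @ 3/4 + 251.397ms (3/4)
3. 502.793ms @ 3/2 + 502.793ms (3/2)
4. 1005.587ms @ 3 + 670.391ms (2)
5. 1675.978ms @ 5 + 335.196ms (1)

note 5 onset = 5b = 1675.978ms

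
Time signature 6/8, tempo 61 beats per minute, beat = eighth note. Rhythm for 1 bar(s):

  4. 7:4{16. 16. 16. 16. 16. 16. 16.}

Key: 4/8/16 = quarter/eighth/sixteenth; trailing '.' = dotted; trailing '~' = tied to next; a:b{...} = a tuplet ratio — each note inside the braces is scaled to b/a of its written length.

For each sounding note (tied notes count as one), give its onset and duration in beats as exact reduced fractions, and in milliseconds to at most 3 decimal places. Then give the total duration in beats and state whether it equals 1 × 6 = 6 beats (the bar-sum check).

1) 0.0ms=0b +2950.82ms=3b
2) 2950.82ms=3b +421.546ms=3/7b
3) 3372.365ms=24/7b +421.546ms=3/7b
4) 3793.911ms=27/7b +421.546ms=3/7b
5) 4215.457ms=30/7b +421.546ms=3/7b
6) 4637.002ms=33/7b +421.546ms=3/7b
7) 5058.548ms=36/7b +421.546ms=3/7b
8) 5480.094ms=39/7b +421.546ms=3/7b
Σ=6b of 6 (61bpm 6/8) — PASS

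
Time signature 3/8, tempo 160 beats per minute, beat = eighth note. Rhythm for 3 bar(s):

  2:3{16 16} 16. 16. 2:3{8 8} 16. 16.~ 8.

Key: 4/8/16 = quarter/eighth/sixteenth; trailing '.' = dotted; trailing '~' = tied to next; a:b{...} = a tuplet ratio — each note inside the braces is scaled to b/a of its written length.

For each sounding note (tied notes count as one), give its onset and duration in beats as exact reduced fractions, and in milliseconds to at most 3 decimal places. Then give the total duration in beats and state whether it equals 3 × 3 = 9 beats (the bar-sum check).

1) 0.0ms=0b +281.25ms=3/4b
2) 281.25ms=3/4b +281.25ms=3/4b
3) 562.5ms=3/2b +281.25ms=3/4b
4) 843.75ms=9/4b +281.25ms=3/4b
5) 1125.0ms=3b +562.5ms=3/2b
6) 1687.5ms=9/2b +562.5ms=3/2b
7) 2250.0ms=6b +281.25ms=3/4b
8) 2531.25ms=27/4b +843.75ms=9/4b
Σ=9b of 9 (160bpm 3/8) — PASS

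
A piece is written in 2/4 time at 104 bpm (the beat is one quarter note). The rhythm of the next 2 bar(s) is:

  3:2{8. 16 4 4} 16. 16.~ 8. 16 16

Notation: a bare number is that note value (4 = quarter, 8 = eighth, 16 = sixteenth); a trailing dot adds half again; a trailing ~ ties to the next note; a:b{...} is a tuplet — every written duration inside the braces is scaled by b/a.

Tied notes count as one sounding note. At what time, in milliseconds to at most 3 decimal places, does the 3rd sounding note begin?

note 3 onset = 2/3b = 384.615ms

1. 0.0ms @ 0 + 288.462ms (1/2)
2. 288.462ms @ 1/2 + 96.154ms (1/6)
3. 384.615ms @ 2/3 + 384.615ms (2/3)
4. 769.231ms @ 4/3 + 384.615ms (2/3)
5. 1153.846ms @ 2 + 216.346ms (3/8)
6. 1370.192ms @ 19/8 + 649.038ms (9/8)
7. 2019.231ms @ 7/2 + 144.231ms (1/4)
8. 2163.462ms @ 15/4 + 144.231ms (1/4)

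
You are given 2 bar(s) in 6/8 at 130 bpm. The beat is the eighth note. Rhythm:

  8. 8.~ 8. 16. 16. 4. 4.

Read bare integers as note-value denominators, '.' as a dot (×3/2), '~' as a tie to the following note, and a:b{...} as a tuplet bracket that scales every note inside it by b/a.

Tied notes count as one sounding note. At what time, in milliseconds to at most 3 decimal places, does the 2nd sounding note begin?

1. 0.0ms @ 0 + 692.308ms (3/2)
2. 692.308ms @ 3/2 + 1384.615ms (3)
3. 2076.923ms @ 9/2 + 346.154ms (3/4)
4. 2423.077ms @ 21/4 + 346.154ms (3/4)
5. 2769.231ms @ 6 + 1384.615ms (3)
6. 4153.846ms @ 9 + 1384.615ms (3)

note 2 onset = 3/2b = 692.308ms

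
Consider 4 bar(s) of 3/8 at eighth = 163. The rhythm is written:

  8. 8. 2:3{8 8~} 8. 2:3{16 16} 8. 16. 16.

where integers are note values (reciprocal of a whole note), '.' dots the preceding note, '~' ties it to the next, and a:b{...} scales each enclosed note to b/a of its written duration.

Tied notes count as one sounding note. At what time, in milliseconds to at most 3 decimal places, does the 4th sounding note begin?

1. 0.0ms @ 0 + 552.147ms (3/2)
2. 552.147ms @ 3/2 + 552.147ms (3/2)
3. 1104.294ms @ 3 + 552.147ms (3/2)
4. 1656.442ms @ 9/2 + 1104.294ms (3)
5. 2760.736ms @ 15/2 + 276.074ms (3/4)
6. 3036.81ms @ 33/4 + 276.074ms (3/4)
7. 3312.883ms @ 9 + 552.147ms (3/2)
8. 3865.031ms @ 21/2 + 276.074ms (3/4)
9. 4141.104ms @ 45/4 + 276.074ms (3/4)

note 4 onset = 9/2b = 1656.442ms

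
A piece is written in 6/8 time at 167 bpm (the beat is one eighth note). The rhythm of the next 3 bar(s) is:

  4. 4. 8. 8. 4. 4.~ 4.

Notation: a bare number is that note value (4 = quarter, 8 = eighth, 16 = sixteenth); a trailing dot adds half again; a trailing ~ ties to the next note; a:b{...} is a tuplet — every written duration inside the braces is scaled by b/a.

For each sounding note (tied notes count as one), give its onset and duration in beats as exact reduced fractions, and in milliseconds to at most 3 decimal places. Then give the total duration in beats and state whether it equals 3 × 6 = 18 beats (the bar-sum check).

1) 0.0ms=0b +1077.844ms=3b
2) 1077.844ms=3b +1077.844ms=3b
3) 2155.689ms=6b +538.922ms=3/2b
4) 2694.611ms=15/2b +538.922ms=3/2b
5) 3233.533ms=9b +1077.844ms=3b
6) 4311.377ms=12b +2155.689ms=6b
Σ=18b of 18 (167bpm 6/8) — PASS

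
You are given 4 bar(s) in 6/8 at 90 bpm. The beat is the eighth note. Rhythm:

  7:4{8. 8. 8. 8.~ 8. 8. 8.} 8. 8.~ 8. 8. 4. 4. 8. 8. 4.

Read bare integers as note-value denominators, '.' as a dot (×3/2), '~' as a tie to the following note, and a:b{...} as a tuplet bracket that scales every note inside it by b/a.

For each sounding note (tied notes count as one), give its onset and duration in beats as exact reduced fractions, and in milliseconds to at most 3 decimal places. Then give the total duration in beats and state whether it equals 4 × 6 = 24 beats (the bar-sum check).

1) 0.0ms=0b +571.429ms=6/7b
2) 571.429ms=6/7b +571.429ms=6/7b
3) 1142.857ms=12/7b +571.429ms=6/7b
4) 1714.286ms=18/7b +1142.857ms=12/7b
5) 2857.143ms=30/7b +571.429ms=6/7b
6) 3428.571ms=36/7b +571.429ms=6/7b
7) 4000.0ms=6b +1000.0ms=3/2b
8) 5000.0ms=15/2b +2000.0ms=3b
9) 7000.0ms=21/2b +1000.0ms=3/2b
10) 8000.0ms=12b +2000.0ms=3b
11) 10000.0ms=15b +2000.0ms=3b
12) 12000.0ms=18b +1000.0ms=3/2b
13) 13000.0ms=39/2b +1000.0ms=3/2b
14) 14000.0ms=21b +2000.0ms=3b
Σ=24b of 24 (90bpm 6/8) — PASS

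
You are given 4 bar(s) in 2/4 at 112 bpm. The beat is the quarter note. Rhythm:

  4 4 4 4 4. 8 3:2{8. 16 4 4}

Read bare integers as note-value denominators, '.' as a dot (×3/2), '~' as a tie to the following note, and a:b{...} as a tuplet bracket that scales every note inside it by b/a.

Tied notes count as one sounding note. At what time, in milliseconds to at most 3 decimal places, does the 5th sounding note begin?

1. 0.0ms @ 0 + 535.714ms (1)
2. 535.714ms @ 1 + 535.714ms (1)
3. 1071.429ms @ 2 + 535.714ms (1)
4. 1607.143ms @ 3 + 535.714ms (1)
5. 2142.857ms @ 4 + 803.571ms (3/2)
6. 2946.429ms @ 11/2 + 267.857ms (1/2)
7. 3214.286ms @ 6 + 267.857ms (1/2)
8. 3482.143ms @ 13/2 + 89.286ms (1/6)
9. 3571.429ms @ 20/3 + 357.143ms (2/3)
10. 3928.571ms @ 22/3 + 357.143ms (2/3)

note 5 onset = 4b = 2142.857ms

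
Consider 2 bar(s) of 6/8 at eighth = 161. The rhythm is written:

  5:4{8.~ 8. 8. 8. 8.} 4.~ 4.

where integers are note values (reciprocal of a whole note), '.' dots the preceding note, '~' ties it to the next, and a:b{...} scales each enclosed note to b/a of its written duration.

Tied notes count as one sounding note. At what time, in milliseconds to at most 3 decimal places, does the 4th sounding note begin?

note 4 onset = 24/5b = 1788.82ms

1. 0.0ms @ 0 + 894.41ms (12/5)
2. 894.41ms @ 12/5 + 447.205ms (6/5)
3. 1341.615ms @ 18/5 + 447.205ms (6/5)
4. 1788.82ms @ 24/5 + 447.205ms (6/5)
5. 2236.025ms @ 6 + 2236.025ms (6)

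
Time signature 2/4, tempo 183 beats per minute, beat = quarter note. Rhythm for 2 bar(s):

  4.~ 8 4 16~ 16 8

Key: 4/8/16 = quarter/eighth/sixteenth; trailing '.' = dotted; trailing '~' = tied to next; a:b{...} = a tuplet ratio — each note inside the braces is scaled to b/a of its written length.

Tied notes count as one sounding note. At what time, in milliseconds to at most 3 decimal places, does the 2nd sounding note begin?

1. 0.0ms @ 0 + 655.738ms (2)
2. 655.738ms @ 2 + 327.869ms (1)
3. 983.607ms @ 3 + 163.934ms (1/2)
4. 1147.541ms @ 7/2 + 163.934ms (1/2)

note 2 onset = 2b = 655.738ms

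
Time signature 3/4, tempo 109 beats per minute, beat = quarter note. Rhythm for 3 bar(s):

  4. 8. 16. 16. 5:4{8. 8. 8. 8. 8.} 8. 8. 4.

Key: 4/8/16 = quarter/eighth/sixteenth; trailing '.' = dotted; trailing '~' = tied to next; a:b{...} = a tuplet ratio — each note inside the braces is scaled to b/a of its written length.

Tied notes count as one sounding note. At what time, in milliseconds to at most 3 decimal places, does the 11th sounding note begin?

note 11 onset = 27/4b = 3715.596ms

1. 0.0ms @ 0 + 825.688ms (3/2)
2. 825.688ms @ 3/2 + 412.844ms (3/4)
3. 1238.532ms @ 9/4 + 206.422ms (3/8)
4. 1444.954ms @ 21/8 + 206.422ms (3/8)
5. 1651.376ms @ 3 + 330.275ms (3/5)
6. 1981.651ms @ 18/5 + 330.275ms (3/5)
7. 2311.927ms @ 21/5 + 330.275ms (3/5)
8. 2642.202ms @ 24/5 + 330.275ms (3/5)
9. 2972.477ms @ 27/5 + 330.275ms (3/5)
10. 3302.752ms @ 6 + 412.844ms (3/4)
11. 3715.596ms @ 27/4 + 412.844ms (3/4)
12. 4128.44ms @ 15/2 + 825.688ms (3/2)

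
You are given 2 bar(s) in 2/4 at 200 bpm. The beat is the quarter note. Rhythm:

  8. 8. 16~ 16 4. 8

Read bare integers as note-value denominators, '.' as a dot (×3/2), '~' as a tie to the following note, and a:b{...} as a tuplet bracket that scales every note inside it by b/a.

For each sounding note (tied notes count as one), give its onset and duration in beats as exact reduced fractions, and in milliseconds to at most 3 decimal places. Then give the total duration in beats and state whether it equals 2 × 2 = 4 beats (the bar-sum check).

1) 0.0ms=0b +225.0ms=3/4b
2) 225.0ms=3/4b +225.0ms=3/4b
3) 450.0ms=3/2b +150.0ms=1/2b
4) 600.0ms=2b +450.0ms=3/2b
5) 1050.0ms=7/2b +150.0ms=1/2b
Σ=4b of 4 (200bpm 2/4) — PASS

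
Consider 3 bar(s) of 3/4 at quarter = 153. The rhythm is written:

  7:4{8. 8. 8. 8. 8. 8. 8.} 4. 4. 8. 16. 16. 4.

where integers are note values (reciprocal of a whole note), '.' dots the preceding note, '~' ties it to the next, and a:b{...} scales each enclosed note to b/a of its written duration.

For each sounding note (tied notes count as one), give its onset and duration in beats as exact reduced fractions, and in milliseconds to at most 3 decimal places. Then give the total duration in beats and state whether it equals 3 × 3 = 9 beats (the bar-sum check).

1) 0.0ms=0b +168.067ms=3/7b
2) 168.067ms=3/7b +168.067ms=3/7b
3) 336.134ms=6/7b +168.067ms=3/7b
4) 504.202ms=9/7b +168.067ms=3/7b
5) 672.269ms=12/7b +168.067ms=3/7b
6) 840.336ms=15/7b +168.067ms=3/7b
7) 1008.403ms=18/7b +168.067ms=3/7b
8) 1176.471ms=3b +588.235ms=3/2b
9) 1764.706ms=9/2b +588.235ms=3/2b
10) 2352.941ms=6b +294.118ms=3/4b
11) 2647.059ms=27/4b +147.059ms=3/8b
12) 2794.118ms=57/8b +147.059ms=3/8b
13) 2941.176ms=15/2b +588.235ms=3/2b
Σ=9b of 9 (153bpm 3/4) — PASS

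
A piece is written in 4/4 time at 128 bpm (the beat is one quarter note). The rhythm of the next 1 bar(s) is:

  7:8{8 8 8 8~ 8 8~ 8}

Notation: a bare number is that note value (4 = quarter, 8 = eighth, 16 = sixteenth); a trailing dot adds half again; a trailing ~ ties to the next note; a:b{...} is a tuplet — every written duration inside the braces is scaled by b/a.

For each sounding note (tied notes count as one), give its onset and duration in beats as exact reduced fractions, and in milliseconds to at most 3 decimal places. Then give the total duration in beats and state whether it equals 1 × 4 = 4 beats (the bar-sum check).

1) 0.0ms=0b +267.857ms=4/7b
2) 267.857ms=4/7b +267.857ms=4/7b
3) 535.714ms=8/7b +267.857ms=4/7b
4) 803.571ms=12/7b +535.714ms=8/7b
5) 1339.286ms=20/7b +535.714ms=8/7b
Σ=4b of 4 (128bpm 4/4) — PASS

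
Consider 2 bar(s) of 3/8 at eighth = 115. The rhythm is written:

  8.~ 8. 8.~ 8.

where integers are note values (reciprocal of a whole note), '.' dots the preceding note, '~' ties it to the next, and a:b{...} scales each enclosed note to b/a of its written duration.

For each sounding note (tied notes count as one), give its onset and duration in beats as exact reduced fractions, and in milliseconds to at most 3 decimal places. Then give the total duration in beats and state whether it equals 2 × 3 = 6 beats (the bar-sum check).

1) 0.0ms=0b +1565.217ms=3b
2) 1565.217ms=3b +1565.217ms=3b
Σ=6b of 6 (115bpm 3/8) — PASS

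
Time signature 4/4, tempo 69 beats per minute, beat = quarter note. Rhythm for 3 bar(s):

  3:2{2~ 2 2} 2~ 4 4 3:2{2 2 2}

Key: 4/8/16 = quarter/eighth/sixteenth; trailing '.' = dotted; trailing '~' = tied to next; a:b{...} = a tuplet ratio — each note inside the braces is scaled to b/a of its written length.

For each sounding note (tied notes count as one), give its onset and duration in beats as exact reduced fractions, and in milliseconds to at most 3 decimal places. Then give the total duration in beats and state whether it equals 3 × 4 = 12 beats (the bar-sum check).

1) 0.0ms=0b +2318.841ms=8/3b
2) 2318.841ms=8/3b +1159.42ms=4/3b
3) 3478.261ms=4b +2608.696ms=3b
4) 6086.957ms=7b +869.565ms=1b
5) 6956.522ms=8b +1159.42ms=4/3b
6) 8115.942ms=28/3b +1159.42ms=4/3b
7) 9275.362ms=32/3b +1159.42ms=4/3b
Σ=12b of 12 (69bpm 4/4) — PASS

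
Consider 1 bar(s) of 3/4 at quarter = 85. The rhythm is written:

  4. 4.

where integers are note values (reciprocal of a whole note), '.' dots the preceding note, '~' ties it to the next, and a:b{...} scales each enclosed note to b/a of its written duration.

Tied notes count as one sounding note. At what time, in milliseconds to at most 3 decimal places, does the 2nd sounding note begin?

1. 0.0ms @ 0 + 1058.824ms (3/2)
2. 1058.824ms @ 3/2 + 1058.824ms (3/2)

note 2 onset = 3/2b = 1058.824ms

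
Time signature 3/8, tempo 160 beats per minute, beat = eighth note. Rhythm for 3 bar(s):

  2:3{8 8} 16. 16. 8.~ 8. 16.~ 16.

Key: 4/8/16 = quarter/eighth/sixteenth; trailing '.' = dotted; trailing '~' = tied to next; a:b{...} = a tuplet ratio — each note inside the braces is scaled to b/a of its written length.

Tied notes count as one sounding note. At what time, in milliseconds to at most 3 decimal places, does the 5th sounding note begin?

note 5 onset = 9/2b = 1687.5ms

1. 0.0ms @ 0 + 562.5ms (3/2)
2. 562.5ms @ 3/2 + 562.5ms (3/2)
3. 1125.0ms @ 3 + 281.25ms (3/4)
4. 1406.25ms @ 15/4 + 281.25ms (3/4)
5. 1687.5ms @ 9/2 + 1125.0ms (3)
6. 2812.5ms @ 15/2 + 562.5ms (3/2)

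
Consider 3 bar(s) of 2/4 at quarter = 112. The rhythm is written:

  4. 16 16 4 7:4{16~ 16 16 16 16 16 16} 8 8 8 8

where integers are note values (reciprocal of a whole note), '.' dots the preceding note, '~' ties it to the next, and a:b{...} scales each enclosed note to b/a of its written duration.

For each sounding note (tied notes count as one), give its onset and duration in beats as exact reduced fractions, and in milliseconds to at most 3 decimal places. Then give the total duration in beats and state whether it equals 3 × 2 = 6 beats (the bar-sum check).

1) 0.0ms=0b +803.571ms=3/2b
2) 803.571ms=3/2b +133.929ms=1/4b
3) 937.5ms=7/4b +133.929ms=1/4b
4) 1071.429ms=2b +535.714ms=1b
5) 1607.143ms=3b +153.061ms=2/7b
6) 1760.204ms=23/7b +76.531ms=1/7b
7) 1836.735ms=24/7b +76.531ms=1/7b
8) 1913.265ms=25/7b +76.531ms=1/7b
9) 1989.796ms=26/7b +76.531ms=1/7b
10) 2066.327ms=27/7b +76.531ms=1/7b
11) 2142.857ms=4b +267.857ms=1/2b
12) 2410.714ms=9/2b +267.857ms=1/2b
13) 2678.571ms=5b +267.857ms=1/2b
14) 2946.429ms=11/2b +267.857ms=1/2b
Σ=6b of 6 (112bpm 2/4) — PASS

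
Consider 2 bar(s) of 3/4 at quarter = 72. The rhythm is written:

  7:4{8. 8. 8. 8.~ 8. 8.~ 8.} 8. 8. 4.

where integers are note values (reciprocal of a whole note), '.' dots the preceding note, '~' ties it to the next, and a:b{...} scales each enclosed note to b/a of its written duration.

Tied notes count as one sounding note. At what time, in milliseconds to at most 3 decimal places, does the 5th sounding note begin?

1. 0.0ms @ 0 + 357.143ms (3/7)
2. 357.143ms @ 3/7 + 357.143ms (3/7)
3. 714.286ms @ 6/7 + 357.143ms (3/7)
4. 1071.429ms @ 9/7 + 714.286ms (6/7)
5. 1785.714ms @ 15/7 + 714.286ms (6/7)
6. 2500.0ms @ 3 + 625.0ms (3/4)
7. 3125.0ms @ 15/4 + 625.0ms (3/4)
8. 3750.0ms @ 9/2 + 1250.0ms (3/2)

note 5 onset = 15/7b = 1785.714ms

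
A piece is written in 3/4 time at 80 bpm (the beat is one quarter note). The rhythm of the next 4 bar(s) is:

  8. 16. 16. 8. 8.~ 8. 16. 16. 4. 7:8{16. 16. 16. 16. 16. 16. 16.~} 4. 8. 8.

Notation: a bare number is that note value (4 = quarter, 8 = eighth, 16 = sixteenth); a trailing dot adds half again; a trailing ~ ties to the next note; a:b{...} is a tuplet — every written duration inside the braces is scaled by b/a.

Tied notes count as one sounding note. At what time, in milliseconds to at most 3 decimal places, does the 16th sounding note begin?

1. 0.0ms @ 0 + 562.5ms (3/4)
2. 562.5ms @ 3/4 + 281.25ms (3/8)
3. 843.75ms @ 9/8 + 281.25ms (3/8)
4. 1125.0ms @ 3/2 + 562.5ms (3/4)
5. 1687.5ms @ 9/4 + 1125.0ms (3/2)
6. 2812.5ms @ 15/4 + 281.25ms (3/8)
7. 3093.75ms @ 33/8 + 281.25ms (3/8)
8. 3375.0ms @ 9/2 + 1125.0ms (3/2)
9. 4500.0ms @ 6 + 321.429ms (3/7)
10. 4821.429ms @ 45/7 + 321.429ms (3/7)
11. 5142.857ms @ 48/7 + 321.429ms (3/7)
12. 5464.286ms @ 51/7 + 321.429ms (3/7)
13. 5785.714ms @ 54/7 + 321.429ms (3/7)
14. 6107.143ms @ 57/7 + 321.429ms (3/7)
15. 6428.571ms @ 60/7 + 1446.429ms (27/14)
16. 7875.0ms @ 21/2 + 562.5ms (3/4)
17. 8437.5ms @ 45/4 + 562.5ms (3/4)

note 16 onset = 21/2b = 7875.0ms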